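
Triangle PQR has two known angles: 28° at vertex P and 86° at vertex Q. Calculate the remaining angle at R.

The interior angles sum to 180°: angle R = 180 - 28 - 86 = 66°.
The triangle is acute (angles 28°, 86°, 66°).

66 degrees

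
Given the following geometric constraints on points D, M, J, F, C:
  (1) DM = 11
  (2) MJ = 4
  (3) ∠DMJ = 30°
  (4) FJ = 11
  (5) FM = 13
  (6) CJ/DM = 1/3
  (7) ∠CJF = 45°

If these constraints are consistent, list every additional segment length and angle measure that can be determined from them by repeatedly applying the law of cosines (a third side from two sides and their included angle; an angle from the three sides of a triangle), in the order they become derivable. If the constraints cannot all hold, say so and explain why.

The constraints are consistent. Derivable facts, in order:
After 1 step:
- DJ ≈ 7.8
- FC ≈ 8.8
- ∠FJM = 111.32°
- ∠FMJ = 52.02°
- ∠JFM = 16.66°
After 2 steps:
- ∠CFJ = 17.14°
- ∠DJM = 135.14°
- ∠FCJ = 117.86°
- ∠JDM = 14.86°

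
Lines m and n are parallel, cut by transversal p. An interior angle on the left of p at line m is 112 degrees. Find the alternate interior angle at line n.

Alternate interior angles lie on opposite sides of the transversal, between the parallel lines.
By the alternate interior angle theorem, they are equal: 112 degrees.

112 degrees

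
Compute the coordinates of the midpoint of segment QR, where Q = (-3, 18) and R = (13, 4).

The midpoint is the average of the coordinates:
x: (-3 + 13)/2 = 5
y: (18 + 4)/2 = 11
Midpoint = (5, 11)

(5, 11)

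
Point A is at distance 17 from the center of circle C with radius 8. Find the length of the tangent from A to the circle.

tangent = √(d² - r²) = √(17² - 8²) = √(289 - 64) = √225 = 15

15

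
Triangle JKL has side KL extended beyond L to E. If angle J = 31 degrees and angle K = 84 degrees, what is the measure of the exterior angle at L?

The interior angle at L is 180 - 31 - 84 = 65 degrees.
The exterior angle and interior angle at L are supplementary:
Exterior angle = 180 - 65 = 115 degrees.

115 degrees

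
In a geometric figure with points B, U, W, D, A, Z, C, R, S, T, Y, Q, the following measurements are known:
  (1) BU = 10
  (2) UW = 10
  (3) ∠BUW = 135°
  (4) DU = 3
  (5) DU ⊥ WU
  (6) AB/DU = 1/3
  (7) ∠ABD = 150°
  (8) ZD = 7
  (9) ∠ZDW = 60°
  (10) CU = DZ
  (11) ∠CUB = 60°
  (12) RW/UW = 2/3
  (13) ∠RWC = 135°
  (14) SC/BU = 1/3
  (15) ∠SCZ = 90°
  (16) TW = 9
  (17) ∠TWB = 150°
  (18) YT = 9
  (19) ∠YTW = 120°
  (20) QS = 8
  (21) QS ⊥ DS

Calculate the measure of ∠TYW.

Step 1: By the law of cosines on triangle YTW: YW² = 9² + 9² − 2·9·9·cos(120°) = 243, so YW = 9·√3.
Step 2: By the inverse law of cosines on triangle TYW: cos(∠TYW) = (9² + (9·√3)² − 9²) / (2·9·9·√3) = 243/280.59 = 0.866, so ∠TYW = 30°.

Therefore, the measure of angle ∠TYW = 30°.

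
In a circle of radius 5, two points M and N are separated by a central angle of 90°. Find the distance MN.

Chord = 2(5) sin(45°) = 5*sqrt(2)

5*sqrt(2)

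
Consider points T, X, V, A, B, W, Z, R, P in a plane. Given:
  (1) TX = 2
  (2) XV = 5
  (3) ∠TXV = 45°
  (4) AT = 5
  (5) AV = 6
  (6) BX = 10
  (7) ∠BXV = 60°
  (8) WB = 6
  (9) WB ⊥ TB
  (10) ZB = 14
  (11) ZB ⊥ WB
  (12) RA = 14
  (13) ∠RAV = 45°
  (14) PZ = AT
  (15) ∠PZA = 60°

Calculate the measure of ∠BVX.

Step 1: By the law of cosines on triangle VXB: VB² = 5² + 10² − 2·5·10·cos(60°) = 75, so VB = 5·√3.
Step 2: By the inverse law of cosines on triangle BVX: cos(∠BVX) = ((5·√3)² + 5² − 10²) / (2·5·√3·5) = 0/86.6 = 0, so ∠BVX = 90°.

Therefore, the measure of angle ∠BVX = 90°.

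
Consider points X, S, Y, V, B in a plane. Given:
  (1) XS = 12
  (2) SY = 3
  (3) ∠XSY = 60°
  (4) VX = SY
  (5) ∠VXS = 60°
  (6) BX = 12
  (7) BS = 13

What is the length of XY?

Step 1: By the law of cosines on triangle XSY: XY² = 12² + 3² − 2·12·3·cos(60°) = 117, so XY = 3·√13.

Therefore, the length of XY = 3·√13.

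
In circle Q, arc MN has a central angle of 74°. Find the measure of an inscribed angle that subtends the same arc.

Inscribed angle = 74° / 2 = 37° (inscribed angle theorem).

37°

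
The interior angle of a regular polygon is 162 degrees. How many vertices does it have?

Exterior angle = 180 - 162 = 18. n = 360 / 18 = 20.

20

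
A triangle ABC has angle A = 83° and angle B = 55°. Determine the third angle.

By the triangle angle sum property, the three interior angles of any triangle add up to 180°.
We know angle A = 83° and angle B = 55°, so their sum is 138°.
Therefore angle C = 180° - 138° = 42°.

42 degrees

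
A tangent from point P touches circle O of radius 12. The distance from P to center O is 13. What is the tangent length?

tangent = √(d² - r²) = √(13² - 12²) = √(169 - 144) = √25 = 5

5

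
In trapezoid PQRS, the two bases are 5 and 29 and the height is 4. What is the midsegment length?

The midsegment (median) of a trapezoid connects the midpoints of the non-parallel sides.
Its length is the average of the two bases: (5 + 29) / 2 = 17.

17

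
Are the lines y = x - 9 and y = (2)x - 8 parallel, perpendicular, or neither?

Slope of line 1: m1 = 1
Slope of line 2: m2 = 2
For parallel lines we need equal slopes: 1 != 2.
For perpendicular lines we need m1*m2 = -1: (1)(2) = 2 != -1.
Since neither condition holds, the lines are neither parallel nor perpendicular.

Neither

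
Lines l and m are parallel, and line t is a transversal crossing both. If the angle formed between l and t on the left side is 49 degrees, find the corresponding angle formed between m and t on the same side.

Corresponding angles formed by parallel lines and a transversal are equal.
The given angle is 49 degrees.
The corresponding angle = 49 degrees.

49 degrees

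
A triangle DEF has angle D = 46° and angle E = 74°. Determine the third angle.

By the triangle angle sum property, the three interior angles of any triangle add up to 180°.
We know angle D = 46° and angle E = 74°, so their sum is 120°.
Therefore angle F = 180° - 120° = 60°.

60 degrees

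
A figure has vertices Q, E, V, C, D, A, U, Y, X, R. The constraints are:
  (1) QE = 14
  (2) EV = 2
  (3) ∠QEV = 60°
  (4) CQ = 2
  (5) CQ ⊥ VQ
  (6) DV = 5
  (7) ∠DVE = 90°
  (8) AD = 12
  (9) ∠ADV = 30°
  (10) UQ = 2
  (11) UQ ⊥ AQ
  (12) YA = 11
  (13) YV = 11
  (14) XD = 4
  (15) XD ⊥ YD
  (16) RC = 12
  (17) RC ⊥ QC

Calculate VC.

Step 1: By the law of cosines on triangle VEQ: VQ² = 2² + 14² − 2·2·14·cos(60°) = 172, so VQ = 2·√43.
Step 2: By the law of cosines on triangle VQC: VC² = (2·√43)² + 2² − 2·2·√43·2·cos(90°) = 176, so VC = 4·√11.

Therefore, the length of VC = 4·√11.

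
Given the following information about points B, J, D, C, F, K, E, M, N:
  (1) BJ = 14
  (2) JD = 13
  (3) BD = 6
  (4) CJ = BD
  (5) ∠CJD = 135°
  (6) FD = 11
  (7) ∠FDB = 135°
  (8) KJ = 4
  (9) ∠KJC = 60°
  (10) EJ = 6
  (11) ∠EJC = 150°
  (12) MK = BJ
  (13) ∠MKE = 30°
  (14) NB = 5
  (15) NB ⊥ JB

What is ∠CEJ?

From the given relations: CJ = BD = 6.
Step 1: By the law of cosines on triangle EJC: EC² = 6² + 6² − 2·6·6·cos(150°) = 134.35, so EC ≈ 11.59.
Step 2: By the inverse law of cosines on triangle CEJ: cos(∠CEJ) = (11.59² + 6² − 6²) / (2·11.59·6) = 134.35/139.09 = 0.9659, so ∠CEJ = 15°.

Therefore, the measure of angle ∠CEJ = 15°.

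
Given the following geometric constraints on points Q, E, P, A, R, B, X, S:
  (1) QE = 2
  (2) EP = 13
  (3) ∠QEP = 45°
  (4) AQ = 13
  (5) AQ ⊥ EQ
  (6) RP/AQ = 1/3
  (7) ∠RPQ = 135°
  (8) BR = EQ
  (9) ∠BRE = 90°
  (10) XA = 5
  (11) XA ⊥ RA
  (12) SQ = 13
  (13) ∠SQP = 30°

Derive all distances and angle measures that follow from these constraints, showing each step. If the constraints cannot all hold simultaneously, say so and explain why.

The constraints are consistent.

From the given relations:
  RP = 1/3·AQ = 1/3·13 ≈ 4.33
  BR = EQ = 2

Step 1: From QE = 2, EP = 13, and ∠QEP = 45°, by the law of cosines:
  QP² = QE² + EP² - 2·QE·EP·cos(45°) = 4 + 169 - 36.77 = 136.2
  QP ≈ 11.67

Step 2: From EQ = 2, QA = 13, and ∠EQA = 90°, by the law of cosines:
  EA² = EQ² + QA² - 2·EQ·QA·cos(90°) = 4 + 169 - 0 = 173
  EA = √173

Step 3: From QP = 11.67, PR = 4.33, and ∠QPR = 135°, by the law of cosines:
  QR² = QP² + PR² - 2·QP·PR·cos(135°) = 136.2 + 18.78 + 71.53 = 226.5
  QR ≈ 15.05

Step 4: From PQ = 11.67, QS = 13, and ∠PQS = 30°, by the law of cosines:
  PS² = PQ² + QS² - 2·PQ·QS·cos(30°) = 136.2 + 169 - 262.8 = 42.42
  PS ≈ 6.51

Step 5: From QE = 2, QP = 11.67, EP = 13, by the inverse law of cosines:
  cos(∠EQP) = (QE² + QP² - EP²) / (2·QE·QP)
  ∠EQP = 128.04°

Step 6: From EA = √173, EQ = 2, AQ = 13, by the inverse law of cosines:
  cos(∠AEQ) = (EA² + EQ² - AQ²) / (2·EA·EQ)
  ∠AEQ = 81.25°

Step 7: From PE = 13, PQ = 11.67, EQ = 2, by the inverse law of cosines:
  cos(∠EPQ) = (PE² + PQ² - EQ²) / (2·PE·PQ)
  ∠EPQ = 6.96°

Step 8: From AE = √173, AQ = 13, EQ = 2, by the inverse law of cosines:
  cos(∠EAQ) = (AE² + AQ² - EQ²) / (2·AE·AQ)
  ∠EAQ = 8.75°

Step 9: From QP = 11.67, QR = 15.05, PR = 4.33, by the inverse law of cosines:
  cos(∠PQR) = (QP² + QR² - PR²) / (2·QP·QR)
  ∠PQR = 11.75°

Step 10: From PQ = 11.67, PS = 6.51, QS = 13, by the inverse law of cosines:
  cos(∠QPS) = (PQ² + PS² - QS²) / (2·PQ·PS)
  ∠QPS = 86.36°

Step 11: From RP = 4.33, RQ = 15.05, PQ = 11.67, by the inverse law of cosines:
  cos(∠PRQ) = (RP² + RQ² - PQ²) / (2·RP·RQ)
  ∠PRQ = 33.25°

Step 12: From SP = 6.51, SQ = 13, PQ = 11.67, by the inverse law of cosines:
  cos(∠PSQ) = (SP² + SQ² - PQ²) / (2·SP·SQ)
  ∠PSQ = 63.64°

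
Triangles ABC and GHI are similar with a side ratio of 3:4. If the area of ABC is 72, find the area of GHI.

Area ratio = (3/4)^2 = 9/16. Area of GHI = 72 * 16/9 = 128.

128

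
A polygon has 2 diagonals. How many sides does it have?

Using d = n(n - 3)/2, we solve 2 = n(n - 3)/2.
So n(n - 3) = 4.
Testing n = 4: 4 * 1 = 4 = 4. Correct.
The polygon has 4 sides.

4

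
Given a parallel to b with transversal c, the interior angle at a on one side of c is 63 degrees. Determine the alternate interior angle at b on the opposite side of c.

Alternate interior angles lie on opposite sides of the transversal, between the parallel lines.
By the alternate interior angle theorem, they are equal: 63 degrees.

63 degrees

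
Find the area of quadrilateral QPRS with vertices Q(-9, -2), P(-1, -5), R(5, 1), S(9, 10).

Using the Shoelace formula for a quadrilateral (vertices in order):
Area = (1/2)|sum of (x_i * y_(i+1) - x_(i+1) * y_i)|
Terms: (-9*-5 - -1*-2) = 43, (-1*1 - 5*-5) = 24, (5*10 - 9*1) = 41, (9*-2 - -9*10) = 72
Sum = 180
Area = (1/2)(180) = 90

90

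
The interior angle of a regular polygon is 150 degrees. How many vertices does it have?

The exterior angle is the supplement of the interior angle: 180 - 150 = 30 degrees.
Since the exterior angles of any convex polygon sum to 360 degrees, the number of sides is 360 / 30 = 12.

12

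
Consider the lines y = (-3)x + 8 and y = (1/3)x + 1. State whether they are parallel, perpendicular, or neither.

Slope of line 1: m1 = -3
Slope of line 2: m2 = 1/3
m1 * m2 = -1, so perpendicular.

Perpendicular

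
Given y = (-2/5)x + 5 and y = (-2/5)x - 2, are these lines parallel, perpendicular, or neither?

Slope of line 1: m1 = -2/5
Slope of line 2: m2 = -2/5
Two lines are parallel if and only if they have equal slopes (or both are vertical).
Here m1 = m2 = -2/5, confirming the lines are parallel.

Parallel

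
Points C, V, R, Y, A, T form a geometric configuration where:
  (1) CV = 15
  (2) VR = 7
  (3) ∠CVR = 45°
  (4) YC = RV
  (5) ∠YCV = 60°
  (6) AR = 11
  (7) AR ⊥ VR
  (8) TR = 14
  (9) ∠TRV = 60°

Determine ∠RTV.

Step 1: By the law of cosines on triangle TRV: TV² = 14² + 7² − 2·14·7·cos(60°) = 147, so TV = 7·√3.
Step 2: By the inverse law of cosines on triangle RTV: cos(∠RTV) = (14² + (7·√3)² − 7²) / (2·14·7·√3) = 294/339.48 = 0.866, so ∠RTV = 30°.

Therefore, the measure of angle ∠RTV = 30°.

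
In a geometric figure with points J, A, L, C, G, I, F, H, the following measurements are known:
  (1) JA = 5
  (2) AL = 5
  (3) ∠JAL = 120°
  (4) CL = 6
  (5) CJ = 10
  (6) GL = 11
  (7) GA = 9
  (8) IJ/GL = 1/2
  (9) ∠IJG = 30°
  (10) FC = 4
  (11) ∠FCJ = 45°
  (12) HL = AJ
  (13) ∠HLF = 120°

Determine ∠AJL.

Step 1: By the law of cosines on triangle JAL: JL² = 5² + 5² − 2·5·5·cos(120°) = 75, so JL = 5·√3.
Step 2: By the inverse law of cosines on triangle AJL: cos(∠AJL) = (5² + (5·√3)² − 5²) / (2·5·5·√3) = 75/86.6 = 0.866, so ∠AJL = 30°.

Therefore, the measure of angle ∠AJL = 30°.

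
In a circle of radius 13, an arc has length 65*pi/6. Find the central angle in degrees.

The full circumference is 2πr = 26*pi.
The arc is 65*pi/6 / 26*pi = 5/12 of the full circle.
So the central angle = 5/12 × 360° = 150°.

150°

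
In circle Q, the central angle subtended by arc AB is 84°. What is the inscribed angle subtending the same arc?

Inscribed angle = 84° / 2 = 42° (inscribed angle theorem).

42°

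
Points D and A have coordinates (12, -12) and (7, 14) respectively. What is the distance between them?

The horizontal distance is |7 - 12| = 5 and the vertical distance is |14 - -12| = 26.
By the Pythagorean theorem, d = sqrt(5^2 + 26^2) = sqrt(701).

sqrt(701)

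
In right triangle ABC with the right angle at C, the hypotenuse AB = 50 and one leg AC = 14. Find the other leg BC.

Rearranging the Pythagorean theorem to solve for the unknown leg:
leg^2 = hypotenuse^2 - known_leg^2 = 2500 - 196 = 2304
leg = sqrt(2304) = 48.

48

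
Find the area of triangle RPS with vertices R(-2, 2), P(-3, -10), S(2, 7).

The Shoelace formula computes the area from vertex coordinates by summing cross products.
For vertices (-2,2), (-3,-10), (2,7):
Signed sum = -2*-10 - -3*2 + -3*7 - 2*-10 + 2*2 - -2*7
= 26 + -1 + 18 = 43
Area = (1/2)|43| = 43/2.

43/2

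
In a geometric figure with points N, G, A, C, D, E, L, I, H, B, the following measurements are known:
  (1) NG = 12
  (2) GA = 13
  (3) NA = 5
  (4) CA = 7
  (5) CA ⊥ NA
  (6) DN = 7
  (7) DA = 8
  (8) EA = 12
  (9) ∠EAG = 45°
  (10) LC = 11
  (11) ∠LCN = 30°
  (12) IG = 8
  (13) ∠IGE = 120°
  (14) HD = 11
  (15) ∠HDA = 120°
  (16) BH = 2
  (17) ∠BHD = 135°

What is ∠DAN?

Step 1: By the inverse law of cosines on triangle DAN: cos(∠DAN) = (8² + 5² − 7²) / (2·8·5) = 40/80 = 0.5, so ∠DAN = 60°.

Therefore, the measure of angle ∠DAN = 60°.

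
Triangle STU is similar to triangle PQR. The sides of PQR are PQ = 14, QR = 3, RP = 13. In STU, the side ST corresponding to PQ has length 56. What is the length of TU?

Since the triangles are similar, the ratio of corresponding sides is constant.
Scale factor k = ST / PQ = 56 / 14 = 4
TU = k * QR = 4 * 3 = 12

12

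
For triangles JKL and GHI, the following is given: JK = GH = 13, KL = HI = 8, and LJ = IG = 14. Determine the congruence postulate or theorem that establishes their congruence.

Consider the given information: JK = GH = 13, KL = HI = 8, and LJ = IG = 14
This is not ASA or HL: ASA requires two angles and the side between them. HL only applies to right triangles with matching hypotenuse and leg.
The correct criterion is SSS. All three pairs of corresponding sides are equal (Side-Side-Side).

SSS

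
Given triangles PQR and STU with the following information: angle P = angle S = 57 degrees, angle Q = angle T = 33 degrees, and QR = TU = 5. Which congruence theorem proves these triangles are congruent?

Consider the given information: angle P = angle S = 57 degrees, angle Q = angle T = 33 degrees, and QR = TU = 5
This is not SSS or ASA: SSS requires all three pairs of sides, but we don't have that. ASA requires two angles and the side between them.
The correct criterion is AAS. Two pairs of corresponding angles and a non-included side are equal (Angle-Angle-Side).

AAS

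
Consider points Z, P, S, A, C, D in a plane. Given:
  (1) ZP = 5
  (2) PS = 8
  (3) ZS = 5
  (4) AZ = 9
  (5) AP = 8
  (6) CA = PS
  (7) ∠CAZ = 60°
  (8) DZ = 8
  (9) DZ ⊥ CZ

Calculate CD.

From the given relations: CA = PS = 8.
Step 1: By the law of cosines on triangle ZAC: ZC² = 9² + 8² − 2·9·8·cos(60°) = 73, so ZC = √73.
Step 2: By the law of cosines on triangle CZD: CD² = √73² + 8² − 2·√73·8·cos(90°) = 137, so CD = √137.

Therefore, the length of CD = √137.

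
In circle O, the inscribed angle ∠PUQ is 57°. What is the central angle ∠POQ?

By the inscribed angle theorem, the central angle is twice the inscribed angle.
Central angle = 2 × 57° = 114°

114°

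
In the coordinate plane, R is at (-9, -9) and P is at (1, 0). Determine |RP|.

The horizontal distance is |1 - -9| = 10 and the vertical distance is |0 - -9| = 9.
By the Pythagorean theorem, d = sqrt(10^2 + 9^2) = sqrt(181).

sqrt(181)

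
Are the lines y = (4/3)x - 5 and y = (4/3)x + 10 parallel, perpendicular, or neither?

Slope of line 1: m1 = 4/3
Slope of line 2: m2 = 4/3
m1 = m2, so the lines are parallel.

Parallel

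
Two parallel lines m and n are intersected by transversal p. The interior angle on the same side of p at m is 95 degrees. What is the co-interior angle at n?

Co-interior (same-side interior) angles are between the parallel lines on the same side of the transversal.
Unlike corresponding or alternate interior angles, they are supplementary rather than equal.
So the angle = 180 - 95 = 85 degrees.

85 degrees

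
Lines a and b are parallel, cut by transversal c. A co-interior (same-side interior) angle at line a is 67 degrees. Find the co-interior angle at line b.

Co-interior angles sum to 180: 180 - 67 = 113 degrees.

113 degrees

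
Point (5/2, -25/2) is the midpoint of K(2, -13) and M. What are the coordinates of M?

Using the midpoint formula: M = ((x1 + x2)/2, (y1 + y2)/2)
We know M = (5/2, -25/2) and K = (2, -13)
For x: 5/2 = (2 + x2)/2, so x2 = 2*5/2 - 2 = 3
For y: -25/2 = (-13 + y2)/2, so y2 = 2*-25/2 - -13 = -12
M = (3, -12)

(3, -12)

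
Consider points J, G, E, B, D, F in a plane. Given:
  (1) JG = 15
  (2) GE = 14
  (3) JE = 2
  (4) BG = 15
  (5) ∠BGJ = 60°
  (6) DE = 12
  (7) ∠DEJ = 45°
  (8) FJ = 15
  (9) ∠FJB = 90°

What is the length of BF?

Step 1: By the law of cosines on triangle BGJ: BJ² = 15² + 15² − 2·15·15·cos(60°) = 225, so BJ = 15.
Step 2: By the law of cosines on triangle BJF: BF² = 15² + 15² − 2·15·15·cos(90°) = 450, so BF = 15·√2.

Therefore, the length of BF = 15·√2.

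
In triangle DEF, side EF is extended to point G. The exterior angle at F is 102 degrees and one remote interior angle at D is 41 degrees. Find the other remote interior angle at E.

By the exterior angle theorem: exterior angle = sum of remote interior angles.
102 = 41 + angle E
angle E = 102 - 41 = 61 degrees

61 degrees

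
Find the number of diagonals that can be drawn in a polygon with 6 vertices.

The number of diagonals in an n-gon is n(n - 3)/2.
For n = 6: 6(6 - 3)/2 = 6 × 3 / 2 = 9.

9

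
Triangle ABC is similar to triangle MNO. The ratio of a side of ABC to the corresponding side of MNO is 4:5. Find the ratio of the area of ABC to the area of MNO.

Area ratio = (side ratio)^2 = (4/5)^2 = 16:25.

16:25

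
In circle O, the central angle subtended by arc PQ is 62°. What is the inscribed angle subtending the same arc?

Inscribed angle = 62° / 2 = 31° (inscribed angle theorem).

31°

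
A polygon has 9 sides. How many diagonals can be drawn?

The number of diagonals in an n-gon is n(n - 3)/2.
For n = 9: 9(9 - 3)/2 = 9 × 6 / 2 = 27.

27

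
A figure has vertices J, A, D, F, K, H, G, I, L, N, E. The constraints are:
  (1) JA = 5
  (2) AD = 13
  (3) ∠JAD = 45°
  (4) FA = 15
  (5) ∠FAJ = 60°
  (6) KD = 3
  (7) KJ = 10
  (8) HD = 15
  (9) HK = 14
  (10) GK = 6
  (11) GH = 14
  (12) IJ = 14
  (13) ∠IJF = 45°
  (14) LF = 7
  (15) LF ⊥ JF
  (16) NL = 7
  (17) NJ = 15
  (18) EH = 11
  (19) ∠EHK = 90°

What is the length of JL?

Step 1: By the law of cosines on triangle FAJ: FJ² = 15² + 5² − 2·15·5·cos(60°) = 175, so FJ = 5·√7.
Step 2: By the law of cosines on triangle JFL: JL² = (5·√7)² + 7² − 2·5·√7·7·cos(90°) = 224, so JL = 4·√14.

Therefore, the length of JL = 4·√14.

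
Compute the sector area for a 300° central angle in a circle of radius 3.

Sector area = π(3²)(5/6) = 15*pi/2

15*pi/2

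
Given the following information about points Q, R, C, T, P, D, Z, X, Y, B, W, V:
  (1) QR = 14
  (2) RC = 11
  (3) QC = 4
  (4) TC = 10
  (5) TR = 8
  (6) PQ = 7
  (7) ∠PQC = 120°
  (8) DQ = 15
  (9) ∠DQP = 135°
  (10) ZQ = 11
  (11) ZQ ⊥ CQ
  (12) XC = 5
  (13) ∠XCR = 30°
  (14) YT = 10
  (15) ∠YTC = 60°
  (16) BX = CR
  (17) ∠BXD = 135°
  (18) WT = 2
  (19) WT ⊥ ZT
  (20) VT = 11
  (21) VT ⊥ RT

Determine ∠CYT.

Step 1: By the law of cosines on triangle YTC: YC² = 10² + 10² − 2·10·10·cos(60°) = 100, so YC = 10.
Step 2: By the inverse law of cosines on triangle CYT: cos(∠CYT) = (10² + 10² − 10²) / (2·10·10) = 100/200 = 0.5, so ∠CYT = 60°.

Therefore, the measure of angle ∠CYT = 60°.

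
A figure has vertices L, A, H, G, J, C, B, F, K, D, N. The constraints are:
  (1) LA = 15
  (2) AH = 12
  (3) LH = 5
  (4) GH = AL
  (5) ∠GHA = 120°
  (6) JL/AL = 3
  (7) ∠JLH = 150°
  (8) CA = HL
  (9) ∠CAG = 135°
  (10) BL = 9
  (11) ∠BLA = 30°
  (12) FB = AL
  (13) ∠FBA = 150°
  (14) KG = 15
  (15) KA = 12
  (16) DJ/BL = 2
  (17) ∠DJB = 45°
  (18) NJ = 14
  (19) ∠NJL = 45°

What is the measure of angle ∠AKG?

From the given relations: GH = AL = 15.
Step 1: By the law of cosines on triangle AHG: AG² = 12² + 15² − 2·12·15·cos(120°) = 549, so AG = 3·√61.
Step 2: By the inverse law of cosines on triangle AKG: cos(∠AKG) = (12² + 15² − (3·√61)²) / (2·12·15) = -180/360 = -0.5, so ∠AKG = 120°.

Therefore, the measure of angle ∠AKG = 120°.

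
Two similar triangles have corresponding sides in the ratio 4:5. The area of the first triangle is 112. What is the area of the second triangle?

Area ratio = (4/5)^2 = 16/25. Area of the second triangle = 112 * 25/16 = 175.

175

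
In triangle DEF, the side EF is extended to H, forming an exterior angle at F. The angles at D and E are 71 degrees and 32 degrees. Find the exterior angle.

The interior angle at F is 180 - 71 - 32 = 77 degrees.
The exterior angle and interior angle at F are supplementary:
Exterior angle = 180 - 77 = 103 degrees.

103 degrees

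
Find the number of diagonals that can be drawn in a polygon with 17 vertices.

Total line segments between 17 vertices = C(17,2) = 136.
Subtract the 17 sides: 136 - 17 = 119 diagonals.

119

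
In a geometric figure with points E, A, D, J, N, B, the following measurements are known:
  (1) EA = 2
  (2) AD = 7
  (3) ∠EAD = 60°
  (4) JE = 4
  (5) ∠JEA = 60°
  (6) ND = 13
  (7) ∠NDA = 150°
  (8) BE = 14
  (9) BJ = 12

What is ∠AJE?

Step 1: By the law of cosines on triangle JEA: JA² = 4² + 2² − 2·4·2·cos(60°) = 12, so JA = 2·√3.
Step 2: By the inverse law of cosines on triangle AJE: cos(∠AJE) = ((2·√3)² + 4² − 2²) / (2·2·√3·4) = 24/27.71 = 0.866, so ∠AJE = 30°.

Therefore, the measure of angle ∠AJE = 30°.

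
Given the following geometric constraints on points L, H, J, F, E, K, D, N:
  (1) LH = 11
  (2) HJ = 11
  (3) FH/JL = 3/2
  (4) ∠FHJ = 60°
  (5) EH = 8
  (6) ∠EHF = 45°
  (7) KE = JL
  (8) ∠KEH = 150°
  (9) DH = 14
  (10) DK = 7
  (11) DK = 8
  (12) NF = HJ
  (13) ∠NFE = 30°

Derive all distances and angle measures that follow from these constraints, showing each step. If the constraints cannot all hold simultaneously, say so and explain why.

These constraints are not satisfiable: (11) DK = 8 and (10) DK = 7 assign two different lengths to the same segment. No planar figure meets all of them, so nothing further can be derived.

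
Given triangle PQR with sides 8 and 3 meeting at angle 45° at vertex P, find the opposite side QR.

When two sides and the included angle are known, the law of cosines gives the third side.
c^2 = a^2 + b^2 - 2ab cos(C) generalizes the Pythagorean theorem to non-right triangles.
Here: QR^2 = 64 + 9 - 48*(sqrt(2)/2) = 73 - 24*sqrt(2)
QR = sqrt(73 - 24*sqrt(2))

sqrt(73 - 24*sqrt(2))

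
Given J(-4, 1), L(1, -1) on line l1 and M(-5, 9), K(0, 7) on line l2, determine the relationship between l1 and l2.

Slope of line 1: m1 = (-1 - 1)/(1 - -4) = -2/5 = -2/5
Slope of line 2: m2 = (7 - 9)/(0 - -5) = -2/5 = -2/5
Two lines are parallel if and only if they have equal slopes (or both are vertical).
Here m1 = m2 = -2/5, confirming the lines are parallel.

Parallel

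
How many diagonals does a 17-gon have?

Total line segments between 17 vertices = C(17,2) = 136.
Subtract the 17 sides: 136 - 17 = 119 diagonals.

119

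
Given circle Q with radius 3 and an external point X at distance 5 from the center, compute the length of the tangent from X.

tangent = √(d² - r²) = √(5² - 3²) = √(25 - 9) = √16 = 4

4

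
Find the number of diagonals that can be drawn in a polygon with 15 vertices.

Each of the 15 vertices connects to 12 non-adjacent vertices via diagonals.
Total connections = 15 × 12 = 180, but each diagonal is counted twice.
Number of diagonals = 180 / 2 = 90.

90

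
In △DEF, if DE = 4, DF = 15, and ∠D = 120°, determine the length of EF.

Law of cosines: EF^2 = 4^2 + 15^2 - 2(4)(15)cos(120°) = 301, so EF = sqrt(301).

sqrt(301)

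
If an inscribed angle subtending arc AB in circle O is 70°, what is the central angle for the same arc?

By the inscribed angle theorem, the central angle is twice the inscribed angle.
Central angle = 2 × 70° = 140°

140°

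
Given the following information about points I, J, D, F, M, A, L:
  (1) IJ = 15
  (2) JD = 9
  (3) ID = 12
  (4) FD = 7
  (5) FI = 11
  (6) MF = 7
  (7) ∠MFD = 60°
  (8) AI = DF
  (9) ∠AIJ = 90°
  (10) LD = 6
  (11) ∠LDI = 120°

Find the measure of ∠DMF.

Step 1: By the law of cosines on triangle MFD: MD² = 7² + 7² − 2·7·7·cos(60°) = 49, so MD = 7.
Step 2: By the inverse law of cosines on triangle DMF: cos(∠DMF) = (7² + 7² − 7²) / (2·7·7) = 49/98 = 0.5, so ∠DMF = 60°.

Therefore, the measure of angle ∠DMF = 60°.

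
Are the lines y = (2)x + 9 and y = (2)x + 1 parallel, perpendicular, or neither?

Slope of line 1: m1 = 2
Slope of line 2: m2 = 2
Two lines are parallel if and only if they have equal slopes (or both are vertical).
Here m1 = m2 = 2, confirming the lines are parallel.

Parallel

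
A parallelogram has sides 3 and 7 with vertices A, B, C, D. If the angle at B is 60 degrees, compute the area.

Area = a * b * sin(theta)
Area = 3 * 7 * sin(60 degrees)
Area = 21 * sqrt(3)/2
Area = 21*sqrt(3)/2

21*sqrt(3)/2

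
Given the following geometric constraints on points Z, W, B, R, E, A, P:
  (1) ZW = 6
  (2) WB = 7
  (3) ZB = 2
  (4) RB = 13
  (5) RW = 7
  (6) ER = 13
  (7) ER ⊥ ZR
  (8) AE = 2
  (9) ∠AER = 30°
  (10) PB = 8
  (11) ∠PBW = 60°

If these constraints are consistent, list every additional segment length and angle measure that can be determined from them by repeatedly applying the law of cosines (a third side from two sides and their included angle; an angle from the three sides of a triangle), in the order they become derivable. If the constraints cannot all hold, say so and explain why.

The constraints are consistent. Derivable facts, in order:
After 1 step:
- RA ≈ 11.31
- WP = √57
- ∠BRW = 21.79°
- ∠BWR = 136.43°
- ∠BWZ = 15.36°
- ∠BZW = 112.02°
- ∠RBW = 21.79°
- ∠WBZ = 52.62°
After 2 steps:
- ∠ARE = 5.07°
- ∠BPW = 53.41°
- ∠BWP = 66.59°
- ∠EAR = 144.93°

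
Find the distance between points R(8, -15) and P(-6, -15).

The horizontal distance is |-6 - 8| = 14 and the vertical distance is |-15 - -15| = 0.
By the Pythagorean theorem, d = sqrt(14^2 + 0^2) = sqrt(196) = 14.

14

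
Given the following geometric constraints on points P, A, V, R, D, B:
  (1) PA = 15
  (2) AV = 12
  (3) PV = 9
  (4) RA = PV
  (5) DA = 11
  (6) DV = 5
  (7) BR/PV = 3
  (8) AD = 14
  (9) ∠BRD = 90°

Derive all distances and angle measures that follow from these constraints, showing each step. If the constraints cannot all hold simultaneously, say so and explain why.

These constraints are not satisfiable: (5) DA = 11 and (8) AD = 14 assign two different lengths to the same segment. No planar figure meets all of them, so nothing further can be derived.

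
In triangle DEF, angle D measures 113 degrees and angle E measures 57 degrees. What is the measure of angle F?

The interior angles sum to 180°: angle F = 180 - 113 - 57 = 10°.
The triangle is obtuse (angles 113°, 57°, 10°).

10 degrees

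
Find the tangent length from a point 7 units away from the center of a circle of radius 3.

Let T be the point of tangency. Then QT ⊥ MT (radius ⊥ tangent).
In right triangle QTM: QM² = QT² + MT²
7² = 3² + MT²
MT² = 40, MT = 2*sqrt(10)

2*sqrt(10)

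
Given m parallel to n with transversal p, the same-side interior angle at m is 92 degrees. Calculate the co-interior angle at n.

Co-interior (same-side interior) angles are between the parallel lines on the same side of the transversal.
Unlike corresponding or alternate interior angles, they are supplementary rather than equal.
So the angle = 180 - 92 = 88 degrees.

88 degrees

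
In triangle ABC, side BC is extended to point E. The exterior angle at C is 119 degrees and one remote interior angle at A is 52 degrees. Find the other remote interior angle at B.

The exterior angle theorem states that an exterior angle equals the sum of the two non-adjacent interior angles.
So 119 = 52 + angle B, which gives angle B = 119 - 52 = 67 degrees.

67 degrees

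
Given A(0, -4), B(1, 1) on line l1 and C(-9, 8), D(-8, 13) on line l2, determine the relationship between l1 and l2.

Slope of line 1: m1 = (1 - -4)/(1 - 0) = 5/1 = 5
Slope of line 2: m2 = (13 - 8)/(-8 - -9) = 5/1 = 5
Two lines are parallel if and only if they have equal slopes (or both are vertical).
Here m1 = m2 = 5, confirming the lines are parallel.

Parallel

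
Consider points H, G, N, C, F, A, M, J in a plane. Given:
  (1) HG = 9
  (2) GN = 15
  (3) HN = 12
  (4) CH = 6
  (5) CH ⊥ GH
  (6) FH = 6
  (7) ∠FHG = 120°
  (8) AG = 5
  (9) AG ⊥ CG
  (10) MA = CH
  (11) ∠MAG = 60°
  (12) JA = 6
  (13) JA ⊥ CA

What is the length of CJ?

Step 1: By the law of cosines on triangle CHG: CG² = 6² + 9² − 2·6·9·cos(90°) = 117, so CG = 3·√13.
Step 2: By the law of cosines on triangle CGA: CA² = (3·√13)² + 5² − 2·3·√13·5·cos(90°) = 142, so CA = √142.
Step 3: By the law of cosines on triangle CAJ: CJ² = √142² + 6² − 2·√142·6·cos(90°) = 178, so CJ = √178.

Therefore, the length of CJ = √178.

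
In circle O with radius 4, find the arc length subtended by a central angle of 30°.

The full circumference is 2πr = 2π(4) = 8*pi.
The arc spans 30° out of 360°, which is a fraction of 1/12.
Arc length = 8*pi × 1/12 = 2*pi/3.

2*pi/3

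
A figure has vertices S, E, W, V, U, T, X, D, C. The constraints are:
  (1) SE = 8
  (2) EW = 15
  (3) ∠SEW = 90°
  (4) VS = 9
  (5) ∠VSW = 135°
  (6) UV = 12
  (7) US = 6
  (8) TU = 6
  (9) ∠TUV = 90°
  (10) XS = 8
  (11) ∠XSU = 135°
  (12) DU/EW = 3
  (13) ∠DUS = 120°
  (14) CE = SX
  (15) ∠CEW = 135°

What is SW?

Step 1: By the law of cosines on triangle SEW: SW² = 8² + 15² − 2·8·15·cos(90°) = 289, so SW = 17.

Therefore, the length of SW = 17.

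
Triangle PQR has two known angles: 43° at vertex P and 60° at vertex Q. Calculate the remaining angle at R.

angle R = 180 - 43 - 60 = 77 degrees.

77 degrees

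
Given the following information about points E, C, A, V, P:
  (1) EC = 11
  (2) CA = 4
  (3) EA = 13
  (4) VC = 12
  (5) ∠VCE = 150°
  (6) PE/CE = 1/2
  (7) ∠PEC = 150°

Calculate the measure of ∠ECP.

From the given relations: PE = 1/2·CE = 1/2·11 ≈ 5.5.
Step 1: By the law of cosines on triangle CEP: CP² = 11² + 5.5² − 2·11·5.5·cos(150°) = 256.04, so CP ≈ 16.
Step 2: By the inverse law of cosines on triangle ECP: cos(∠ECP) = (11² + 16² − 5.5²) / (2·11·16) = 346.79/352.03 = 0.9851, so ∠ECP = 9.9°.

Therefore, the measure of angle ∠ECP = 9.9°.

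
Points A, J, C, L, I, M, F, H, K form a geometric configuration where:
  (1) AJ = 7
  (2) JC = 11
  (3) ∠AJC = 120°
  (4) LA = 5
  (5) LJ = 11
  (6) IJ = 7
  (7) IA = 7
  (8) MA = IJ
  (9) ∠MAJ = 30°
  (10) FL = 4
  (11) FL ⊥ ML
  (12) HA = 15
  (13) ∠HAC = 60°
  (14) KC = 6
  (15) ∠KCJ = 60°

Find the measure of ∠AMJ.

From the given relations: MA = IJ = 7.
Step 1: By the law of cosines on triangle MAJ: MJ² = 7² + 7² − 2·7·7·cos(30°) = 13.13, so MJ ≈ 3.62.
Step 2: By the inverse law of cosines on triangle AMJ: cos(∠AMJ) = (7² + 3.62² − 7²) / (2·7·3.62) = 13.13/50.73 = 0.2588, so ∠AMJ = 75°.

Therefore, the measure of angle ∠AMJ = 75°.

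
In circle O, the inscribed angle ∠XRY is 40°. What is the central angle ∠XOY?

Central angle = 2 × 40° = 80° (inscribed angle theorem).

80°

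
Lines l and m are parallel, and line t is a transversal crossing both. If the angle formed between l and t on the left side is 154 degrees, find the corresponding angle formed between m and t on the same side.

When a transversal crosses parallel lines, angles in the same position at each intersection are called corresponding angles.
These are always equal, so the answer is 154 degrees.

154 degrees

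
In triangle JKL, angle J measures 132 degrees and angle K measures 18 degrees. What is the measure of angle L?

By the triangle angle sum property, the three interior angles of any triangle add up to 180°.
We know angle J = 132° and angle K = 18°, so their sum is 150°.
Therefore angle L = 180° - 150° = 30°.

30 degrees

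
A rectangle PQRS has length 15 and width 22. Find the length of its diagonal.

A rectangle's diagonal splits it into two right triangles, with the diagonal as the hypotenuse.
By the Pythagorean theorem, d^2 = 15^2 + 22^2 = 709.
Therefore d = sqrt(709).

sqrt(709)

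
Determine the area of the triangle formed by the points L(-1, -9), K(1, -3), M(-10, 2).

Shoelace: Area = (1/2)|-1(-3-2) + 1(2--9) + -10(-9--3)| = (1/2)(76) = 38

38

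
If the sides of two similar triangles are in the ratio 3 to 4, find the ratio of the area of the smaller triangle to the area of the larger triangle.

Area ratio = (side ratio)^2 = (3/4)^2 = 9:16.

9:16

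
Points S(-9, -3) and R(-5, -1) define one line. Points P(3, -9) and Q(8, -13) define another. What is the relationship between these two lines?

Slope of line 1: m1 = (-1 - -3)/(-5 - -9) = 2/4 = 1/2
Slope of line 2: m2 = (-13 - -9)/(8 - 3) = -4/5 = -4/5
For parallel lines we need equal slopes: 1/2 != -4/5.
For perpendicular lines we need m1*m2 = -1: (1/2)(-4/5) = -2/5 != -1.
Since neither condition holds, the lines are neither parallel nor perpendicular.

Neither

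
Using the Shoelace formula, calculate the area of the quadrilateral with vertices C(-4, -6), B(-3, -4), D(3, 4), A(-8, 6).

Shoelace: sum of cross terms = 120, Area = (1/2)|120| = 60

60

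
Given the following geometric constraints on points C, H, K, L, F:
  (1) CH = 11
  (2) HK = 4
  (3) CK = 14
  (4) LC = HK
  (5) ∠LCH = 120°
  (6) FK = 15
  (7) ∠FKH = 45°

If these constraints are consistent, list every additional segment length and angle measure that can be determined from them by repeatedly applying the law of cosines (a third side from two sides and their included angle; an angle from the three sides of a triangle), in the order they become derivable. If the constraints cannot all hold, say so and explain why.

The constraints are consistent. Derivable facts, in order:
After 1 step:
- HF ≈ 12.5
- HL = √181
- ∠CHK = 132.1°
- ∠CKH = 35.66°
- ∠HCK = 12.24°
After 2 steps:
- ∠CHL = 14.92°
- ∠CLH = 45.08°
- ∠FHK = 121.92°
- ∠HFK = 13.08°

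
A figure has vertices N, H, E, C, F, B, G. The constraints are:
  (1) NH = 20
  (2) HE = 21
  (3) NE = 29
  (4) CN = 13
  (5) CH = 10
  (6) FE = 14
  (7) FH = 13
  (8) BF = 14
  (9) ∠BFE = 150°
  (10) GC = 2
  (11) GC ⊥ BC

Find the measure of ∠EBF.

Step 1: By the law of cosines on triangle BFE: BE² = 14² + 14² − 2·14·14·cos(150°) = 731.48, so BE ≈ 27.05.
Step 2: By the inverse law of cosines on triangle EBF: cos(∠EBF) = (27.05² + 14² − 14²) / (2·27.05·14) = 731.48/757.29 = 0.9659, so ∠EBF = 15°.

Therefore, the measure of angle ∠EBF = 15°.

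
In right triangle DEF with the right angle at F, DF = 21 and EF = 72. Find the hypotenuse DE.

DE = sqrt(21^2 + 72^2) = sqrt(5625) = 75

75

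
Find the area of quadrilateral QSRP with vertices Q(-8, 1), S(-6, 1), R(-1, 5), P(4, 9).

Shoelace: sum of cross terms = 16, Area = (1/2)|16| = 8

8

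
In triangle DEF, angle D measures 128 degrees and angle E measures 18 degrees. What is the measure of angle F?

Let angle F = x. Then 128 + 18 + x = 180.
x = 180 - 146 = 34 degrees.

34 degrees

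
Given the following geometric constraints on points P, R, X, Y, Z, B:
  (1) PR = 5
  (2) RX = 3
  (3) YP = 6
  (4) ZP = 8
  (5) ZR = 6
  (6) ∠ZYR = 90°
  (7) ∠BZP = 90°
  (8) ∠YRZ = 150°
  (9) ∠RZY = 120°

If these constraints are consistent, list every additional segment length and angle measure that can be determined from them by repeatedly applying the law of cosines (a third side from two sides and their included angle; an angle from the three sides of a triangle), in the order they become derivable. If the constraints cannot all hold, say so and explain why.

These constraints are not satisfiable: (6), (8) and (9) are the three interior angles of triangle ZYR, which must sum to 180°, but 90° + 150° + 120° = 360°. No planar figure meets all of them, so nothing further can be derived.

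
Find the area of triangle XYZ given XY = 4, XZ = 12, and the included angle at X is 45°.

When two sides and the included angle are known, the area formula is (1/2)ab sin(C).
The height from one side to the opposite vertex is 12 sin(45°) = 6*sqrt(2).
Area = (1/2) * 4 * 6*sqrt(2) = 12*sqrt(2).

12*sqrt(2)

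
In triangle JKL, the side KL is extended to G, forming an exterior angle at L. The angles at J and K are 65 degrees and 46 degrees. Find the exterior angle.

The interior angle at L is 180 - 65 - 46 = 69 degrees.
The exterior angle and interior angle at L are supplementary:
Exterior angle = 180 - 69 = 111 degrees.

111 degrees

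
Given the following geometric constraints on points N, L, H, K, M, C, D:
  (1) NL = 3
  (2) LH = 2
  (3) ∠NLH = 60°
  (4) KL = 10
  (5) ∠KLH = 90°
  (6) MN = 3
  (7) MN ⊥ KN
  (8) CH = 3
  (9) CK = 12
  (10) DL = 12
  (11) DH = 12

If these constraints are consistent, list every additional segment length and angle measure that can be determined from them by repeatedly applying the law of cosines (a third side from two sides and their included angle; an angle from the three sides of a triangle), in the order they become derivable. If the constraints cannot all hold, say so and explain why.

The constraints are consistent. Derivable facts, in order:
After 1 step:
- HK = 2·√26
- NH = √7
- ∠DHL = 85.22°
- ∠DLH = 85.22°
- ∠HDL = 9.56°
After 2 steps:
- ∠CHK = 120.44°
- ∠CKH = 12.45°
- ∠HCK = 47.11°
- ∠HKL = 11.31°
- ∠HNL = 40.89°
- ∠KHL = 78.69°
- ∠LHN = 79.11°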